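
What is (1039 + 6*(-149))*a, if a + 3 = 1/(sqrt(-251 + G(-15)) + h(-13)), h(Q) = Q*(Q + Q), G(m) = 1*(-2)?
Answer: -49757185/114497 - 145*I*sqrt(253)/114497 ≈ -434.57 - 0.020143*I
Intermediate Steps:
G(m) = -2
h(Q) = 2*Q**2 (h(Q) = Q*(2*Q) = 2*Q**2)
a = -3 + 1/(338 + I*sqrt(253)) (a = -3 + 1/(sqrt(-251 - 2) + 2*(-13)**2) = -3 + 1/(sqrt(-253) + 2*169) = -3 + 1/(I*sqrt(253) + 338) = -3 + 1/(338 + I*sqrt(253)) ≈ -2.997 - 0.00013892*I)
(1039 + 6*(-149))*a = (1039 + 6*(-149))*(-343153/114497 - I*sqrt(253)/114497) = (1039 - 894)*(-343153/114497 - I*sqrt(253)/114497) = 145*(-343153/114497 - I*sqrt(253)/114497) = -49757185/114497 - 145*I*sqrt(253)/114497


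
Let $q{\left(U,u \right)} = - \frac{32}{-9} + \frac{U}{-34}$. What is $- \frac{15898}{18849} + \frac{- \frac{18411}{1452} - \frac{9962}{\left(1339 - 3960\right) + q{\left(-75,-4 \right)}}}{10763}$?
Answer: $- \frac{66340401760646375}{78577779881910804} \approx -0.84426$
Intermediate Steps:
$q{\left(U,u \right)} = \frac{32}{9} - \frac{U}{34}$ ($q{\left(U,u \right)} = \left(-32\right) \left(- \frac{1}{9}\right) + U \left(- \frac{1}{34}\right) = \frac{32}{9} - \frac{U}{34}$)
$- \frac{15898}{18849} + \frac{- \frac{18411}{1452} - \frac{9962}{\left(1339 - 3960\right) + q{\left(-75,-4 \right)}}}{10763} = - \frac{15898}{18849} + \frac{- \frac{18411}{1452} - \frac{9962}{\left(1339 - 3960\right) + \left(\frac{32}{9} - - \frac{75}{34}\right)}}{10763} = \left(-15898\right) \frac{1}{18849} + \left(\left(-18411\right) \frac{1}{1452} - \frac{9962}{-2621 + \left(\frac{32}{9} + \frac{75}{34}\right)}\right) \frac{1}{10763} = - \frac{15898}{18849} + \left(- \frac{6137}{484} - \frac{9962}{-2621 + \frac{1763}{306}}\right) \frac{1}{10763} = - \frac{15898}{18849} + \left(- \frac{6137}{484} - \frac{9962}{- \frac{800263}{306}}\right) \frac{1}{10763} = - \frac{15898}{18849} + \left(- \frac{6137}{484} - - \frac{3048372}{800263}\right) \frac{1}{10763} = - \frac{15898}{18849} + \left(- \frac{6137}{484} + \frac{3048372}{800263}\right) \frac{1}{10763} = - \frac{15898}{18849} - \frac{3435801983}{4168803643796} = - \frac{66340401760646375}{78577779881910804}$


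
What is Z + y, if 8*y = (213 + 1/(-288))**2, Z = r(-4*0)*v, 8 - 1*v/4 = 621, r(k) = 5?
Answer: -4372183871/663552 ≈ -6589.1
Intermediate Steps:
v = -2452 (v = 32 - 4*621 = 32 - 2484 = -2452)
Z = -12260 (Z = 5*(-2452) = -12260)
y = 3762963649/663552 (y = (213 + 1/(-288))**2/8 = (213 - 1/288)**2/8 = (61343/288)**2/8 = (1/8)*(3762963649/82944) = 3762963649/663552 ≈ 5670.9)
Z + y = -12260 + 3762963649/663552 = -4372183871/663552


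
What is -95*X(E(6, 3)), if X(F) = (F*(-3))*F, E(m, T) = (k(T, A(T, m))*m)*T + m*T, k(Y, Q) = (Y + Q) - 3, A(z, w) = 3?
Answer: 1477440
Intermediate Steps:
k(Y, Q) = -3 + Q + Y (k(Y, Q) = (Q + Y) - 3 = -3 + Q + Y)
E(m, T) = T*m + m*T² (E(m, T) = ((-3 + 3 + T)*m)*T + m*T = (T*m)*T + T*m = m*T² + T*m = T*m + m*T²)
X(F) = -3*F² (X(F) = (-3*F)*F = -3*F²)
-95*X(E(6, 3)) = -(-285)*(3*6*(1 + 3))² = -(-285)*(3*6*4)² = -(-285)*72² = -(-285)*5184 = -95*(-15552) = 1477440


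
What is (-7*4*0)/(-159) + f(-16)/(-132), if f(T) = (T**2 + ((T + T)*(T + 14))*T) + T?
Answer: 196/33 ≈ 5.9394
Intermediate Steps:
f(T) = T + T**2 + 2*T**2*(14 + T) (f(T) = (T**2 + ((2*T)*(14 + T))*T) + T = (T**2 + (2*T*(14 + T))*T) + T = (T**2 + 2*T**2*(14 + T)) + T = T + T**2 + 2*T**2*(14 + T))
(-7*4*0)/(-159) + f(-16)/(-132) = (-7*4*0)/(-159) - 16*(1 + 2*(-16)**2 + 29*(-16))/(-132) = -28*0*(-1/159) - 16*(1 + 2*256 - 464)*(-1/132) = 0*(-1/159) - 16*(1 + 512 - 464)*(-1/132) = 0 - 16*49*(-1/132) = 0 - 784*(-1/132) = 0 + 196/33 = 196/33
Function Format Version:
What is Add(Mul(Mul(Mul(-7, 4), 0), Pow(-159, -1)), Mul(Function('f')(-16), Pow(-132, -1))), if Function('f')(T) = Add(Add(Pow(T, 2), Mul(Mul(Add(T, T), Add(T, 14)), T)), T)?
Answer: Rational(196, 33) ≈ 5.9394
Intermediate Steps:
Function('f')(T) = Add(T, Pow(T, 2), Mul(2, Pow(T, 2), Add(14, T))) (Function('f')(T) = Add(Add(Pow(T, 2), Mul(Mul(Mul(2, T), Add(14, T)), T)), T) = Add(Add(Pow(T, 2), Mul(Mul(2, T, Add(14, T)), T)), T) = Add(Add(Pow(T, 2), Mul(2, Pow(T, 2), Add(14, T))), T) = Add(T, Pow(T, 2), Mul(2, Pow(T, 2), Add(14, T))))
Add(Mul(Mul(Mul(-7, 4), 0), Pow(-159, -1)), Mul(Function('f')(-16), Pow(-132, -1))) = Add(Mul(Mul(Mul(-7, 4), 0), Pow(-159, -1)), Mul(Mul(-16, Add(1, Mul(2, Pow(-16, 2)), Mul(29, -16))), Pow(-132, -1))) = Add(Mul(Mul(-28, 0), Rational(-1, 159)), Mul(Mul(-16, Add(1, Mul(2, 256), -464)), Rational(-1, 132))) = Add(Mul(0, Rational(-1, 159)), Mul(Mul(-16, Add(1, 512, -464)), Rational(-1, 132))) = Add(0, Mul(Mul(-16, 49), Rational(-1, 132))) = Add(0, Mul(-784, Rational(-1, 132))) = Add(0, Rational(196, 33)) = Rational(196, 33)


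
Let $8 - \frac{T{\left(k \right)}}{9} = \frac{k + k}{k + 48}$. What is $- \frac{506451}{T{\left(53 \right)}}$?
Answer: $- \frac{17050517}{2106} \approx -8096.2$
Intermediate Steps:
$T{\left(k \right)} = 72 - \frac{18 k}{48 + k}$ ($T{\left(k \right)} = 72 - 9 \frac{k + k}{k + 48} = 72 - 9 \frac{2 k}{48 + k} = 72 - \frac{18 k}{48 + k}$)
$- \frac{506451}{T{\left(53 \right)}} = - \frac{506451}{54 \frac{1}{48 + 53} \left(64 + 53\right)} = - \frac{506451}{54 \cdot \frac{1}{101} \cdot 117} = - \frac{506451}{\frac{6318}{101}} = \left(-506451\right) \frac{101}{6318} = - \frac{17050517}{2106}$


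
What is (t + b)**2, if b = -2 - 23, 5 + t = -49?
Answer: 6241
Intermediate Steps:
t = -54 (t = -5 - 49 = -54)
b = -25
(t + b)**2 = (-54 - 25)**2 = (-79)**2 = 6241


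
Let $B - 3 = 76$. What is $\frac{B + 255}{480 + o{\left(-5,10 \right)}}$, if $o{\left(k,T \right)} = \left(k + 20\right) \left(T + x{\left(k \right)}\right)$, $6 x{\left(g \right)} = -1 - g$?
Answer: $\frac{167}{320} \approx 0.52188$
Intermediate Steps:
$x{\left(g \right)} = - \frac{1}{6} - \frac{g}{6}$ ($x{\left(g \right)} = \frac{-1 - g}{6} = - \frac{1}{6} - \frac{g}{6}$)
$B = 79$ ($B = 3 + 76 = 79$)
$o{\left(k,T \right)} = \left(20 + k\right) \left(- \frac{1}{6} + T - \frac{k}{6}\right)$ ($o{\left(k,T \right)} = \left(k + 20\right) \left(T - \left(\frac{1}{6} + \frac{k}{6}\right)\right) = \left(20 + k\right) \left(- \frac{1}{6} + T - \frac{k}{6}\right)$)
$\frac{B + 255}{480 + o{\left(-5,10 \right)}} = \frac{79 + 255}{480 - \left(- \frac{985}{6} + \frac{25}{6}\right)} = \frac{334}{480 - -160} = \frac{334}{480 + 160} = \frac{334}{640} = 334 \cdot \frac{1}{640} = \frac{167}{320}$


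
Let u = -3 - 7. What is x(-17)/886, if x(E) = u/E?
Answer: 5/7531 ≈ 0.00066392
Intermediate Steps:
u = -10
x(E) = -10/E
x(-17)/886 = -10/(-17)/886 = -10*(-1/17)*(1/886) = (10/17)*(1/886) = 5/7531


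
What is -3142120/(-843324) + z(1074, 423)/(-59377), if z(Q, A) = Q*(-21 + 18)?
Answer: 47321712292/12518512287 ≈ 3.7801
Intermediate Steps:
z(Q, A) = -3*Q (z(Q, A) = Q*(-3) = -3*Q)
-3142120/(-843324) + z(1074, 423)/(-59377) = -3142120/(-843324) - 3*1074/(-59377) = -3142120*(-1/843324) - 3222*(-1/59377) = 785530/210831 + 3222/59377 = 47321712292/12518512287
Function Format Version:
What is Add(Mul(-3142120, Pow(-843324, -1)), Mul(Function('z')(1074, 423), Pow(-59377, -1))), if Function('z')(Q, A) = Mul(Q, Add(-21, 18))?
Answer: Rational(47321712292, 12518512287) ≈ 3.7801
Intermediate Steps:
Function('z')(Q, A) = Mul(-3, Q) (Function('z')(Q, A) = Mul(Q, -3) = Mul(-3, Q))
Add(Mul(-3142120, Pow(-843324, -1)), Mul(Function('z')(1074, 423), Pow(-59377, -1))) = Add(Mul(-3142120, Pow(-843324, -1)), Mul(Mul(-3, 1074), Pow(-59377, -1))) = Add(Mul(-3142120, Rational(-1, 843324)), Mul(-3222, Rational(-1, 59377))) = Add(Rational(785530, 210831), Rational(3222, 59377)) = Rational(47321712292, 12518512287)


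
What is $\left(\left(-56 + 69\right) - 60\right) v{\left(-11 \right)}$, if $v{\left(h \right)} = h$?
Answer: $517$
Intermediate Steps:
$\left(\left(-56 + 69\right) - 60\right) v{\left(-11 \right)} = \left(\left(-56 + 69\right) - 60\right) \left(-11\right) = \left(13 - 60\right) \left(-11\right) = \left(-47\right) \left(-11\right) = 517$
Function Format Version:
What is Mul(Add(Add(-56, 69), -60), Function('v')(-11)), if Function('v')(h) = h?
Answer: 517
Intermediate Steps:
Mul(Add(Add(-56, 69), -60), Function('v')(-11)) = Mul(Add(Add(-56, 69), -60), -11) = Mul(Add(13, -60), -11) = Mul(-47, -11) = 517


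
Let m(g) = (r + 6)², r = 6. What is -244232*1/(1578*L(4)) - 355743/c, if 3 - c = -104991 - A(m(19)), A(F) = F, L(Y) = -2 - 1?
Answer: 148110967/3072366 ≈ 48.207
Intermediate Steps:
L(Y) = -3
m(g) = 144 (m(g) = (6 + 6)² = 12² = 144)
c = 105138 (c = 3 - (-104991 - 1*144) = 3 - (-104991 - 144) = 3 - 1*(-105135) = 3 + 105135 = 105138)
-244232*1/(1578*L(4)) - 355743/c = -244232/((-3*1578)) - 355743/105138 = -244232/(-4734) - 355743*1/105138 = -244232*(-1/4734) - 39527/11682 = 122116/2367 - 39527/11682 = 148110967/3072366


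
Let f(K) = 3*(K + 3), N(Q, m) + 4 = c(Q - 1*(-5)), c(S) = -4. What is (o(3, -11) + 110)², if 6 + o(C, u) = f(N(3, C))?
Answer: 7921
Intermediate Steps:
N(Q, m) = -8 (N(Q, m) = -4 - 4 = -8)
f(K) = 9 + 3*K (f(K) = 3*(3 + K) = 9 + 3*K)
o(C, u) = -21 (o(C, u) = -6 + (9 + 3*(-8)) = -6 + (9 - 24) = -6 - 15 = -21)
(o(3, -11) + 110)² = (-21 + 110)² = 89² = 7921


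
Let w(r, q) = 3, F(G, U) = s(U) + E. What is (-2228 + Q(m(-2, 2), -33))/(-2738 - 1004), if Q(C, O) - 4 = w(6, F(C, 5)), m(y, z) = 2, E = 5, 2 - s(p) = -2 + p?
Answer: 2221/3742 ≈ 0.59353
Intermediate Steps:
s(p) = 4 - p (s(p) = 2 - (-2 + p) = 2 + (2 - p) = 4 - p)
F(G, U) = 9 - U (F(G, U) = (4 - U) + 5 = 9 - U)
Q(C, O) = 7 (Q(C, O) = 4 + 3 = 7)
(-2228 + Q(m(-2, 2), -33))/(-2738 - 1004) = (-2228 + 7)/(-2738 - 1004) = -2221/(-3742) = -2221*(-1/3742) = 2221/3742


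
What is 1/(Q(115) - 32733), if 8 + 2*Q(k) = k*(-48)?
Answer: -1/35497 ≈ -2.8171e-5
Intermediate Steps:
Q(k) = -4 - 24*k (Q(k) = -4 + (k*(-48))/2 = -4 + (-48*k)/2 = -4 - 24*k)
1/(Q(115) - 32733) = 1/((-4 - 24*115) - 32733) = 1/((-4 - 2760) - 32733) = 1/(-2764 - 32733) = 1/(-35497) = -1/35497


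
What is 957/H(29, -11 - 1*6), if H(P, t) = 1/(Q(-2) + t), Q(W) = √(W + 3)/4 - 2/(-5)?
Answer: -312939/20 ≈ -15647.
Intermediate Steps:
Q(W) = ⅖ + √(3 + W)/4 (Q(W) = √(3 + W)*(¼) - 2*(-⅕) = √(3 + W)/4 + ⅖ = ⅖ + √(3 + W)/4)
H(P, t) = 1/(13/20 + t) (H(P, t) = 1/((⅖ + √(3 - 2)/4) + t) = 1/((⅖ + √1/4) + t) = 1/((⅖ + (¼)*1) + t) = 1/((⅖ + ¼) + t) = 1/(13/20 + t))
957/H(29, -11 - 1*6) = 957/((20/(13 + 20*(-11 - 1*6)))) = 957/((20/(13 + 20*(-11 - 6)))) = 957/((20/(13 + 20*(-17)))) = 957/((20/(13 - 340))) = 957/((20/(-327))) = 957/((20*(-1/327))) = 957/(-20/327) = 957*(-327/20) = -312939/20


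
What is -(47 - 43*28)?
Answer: 1157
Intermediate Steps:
-(47 - 43*28) = -(47 - 1204) = -1*(-1157) = 1157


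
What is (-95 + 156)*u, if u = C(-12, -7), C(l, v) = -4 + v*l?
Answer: 4880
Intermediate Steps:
C(l, v) = -4 + l*v
u = 80 (u = -4 - 12*(-7) = -4 + 84 = 80)
(-95 + 156)*u = (-95 + 156)*80 = 61*80 = 4880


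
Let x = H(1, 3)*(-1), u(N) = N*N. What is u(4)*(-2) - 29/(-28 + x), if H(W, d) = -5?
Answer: -707/23 ≈ -30.739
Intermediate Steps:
u(N) = N²
x = 5 (x = -5*(-1) = 5)
u(4)*(-2) - 29/(-28 + x) = 4²*(-2) - 29/(-28 + 5) = 16*(-2) - 29/(-23) = -32 - 1/23*(-29) = -32 + 29/23 = -707/23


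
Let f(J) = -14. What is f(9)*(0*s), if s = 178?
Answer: 0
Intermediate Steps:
f(9)*(0*s) = -0*178 = -14*0 = 0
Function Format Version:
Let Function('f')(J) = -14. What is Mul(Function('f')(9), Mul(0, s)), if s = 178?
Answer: 0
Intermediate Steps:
Mul(Function('f')(9), Mul(0, s)) = Mul(-14, Mul(0, 178)) = Mul(-14, 0) = 0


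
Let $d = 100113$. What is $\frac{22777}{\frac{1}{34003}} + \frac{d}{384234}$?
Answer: $\frac{5834980019717}{7534} \approx 7.7449 \cdot 10^{8}$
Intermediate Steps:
$\frac{22777}{\frac{1}{34003}} + \frac{d}{384234} = \frac{22777}{\frac{1}{34003}} + \frac{100113}{384234} = 22777 \frac{1}{\frac{1}{34003}} + 100113 \cdot \frac{1}{384234} = 22777 \cdot 34003 + \frac{1963}{7534} = 774486331 + \frac{1963}{7534} = \frac{5834980019717}{7534}$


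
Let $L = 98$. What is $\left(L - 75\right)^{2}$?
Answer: $529$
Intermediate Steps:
$\left(L - 75\right)^{2} = \left(98 - 75\right)^{2} = 23^{2} = 529$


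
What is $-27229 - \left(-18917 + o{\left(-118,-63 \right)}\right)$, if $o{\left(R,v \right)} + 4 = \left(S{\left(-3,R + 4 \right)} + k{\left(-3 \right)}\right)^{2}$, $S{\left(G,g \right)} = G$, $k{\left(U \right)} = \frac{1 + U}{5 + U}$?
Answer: $-8324$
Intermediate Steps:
$k{\left(U \right)} = \frac{1 + U}{5 + U}$
$o{\left(R,v \right)} = 12$ ($o{\left(R,v \right)} = -4 + \left(-3 + \frac{1 - 3}{5 - 3}\right)^{2} = -4 + \left(-3 + \frac{1}{2} \left(-2\right)\right)^{2} = -4 + \left(-3 - 1\right)^{2} = -4 + \left(-4\right)^{2} = -4 + 16 = 12$)
$-27229 - \left(-18917 + o{\left(-118,-63 \right)}\right) = -27229 + \left(18917 - 12\right) = -27229 + 18905 = -8324$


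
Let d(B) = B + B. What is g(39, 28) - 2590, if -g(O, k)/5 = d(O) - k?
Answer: -2840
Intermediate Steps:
d(B) = 2*B
g(O, k) = -10*O + 5*k (g(O, k) = -5*(2*O - k) = -5*(-k + 2*O) = -10*O + 5*k)
g(39, 28) - 2590 = (-10*39 + 5*28) - 2590 = (-390 + 140) - 2590 = -250 - 2590 = -2840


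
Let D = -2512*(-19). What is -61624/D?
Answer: -7703/5966 ≈ -1.2911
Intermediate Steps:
D = 47728
-61624/D = -61624/47728 = -61624*1/47728 = -7703/5966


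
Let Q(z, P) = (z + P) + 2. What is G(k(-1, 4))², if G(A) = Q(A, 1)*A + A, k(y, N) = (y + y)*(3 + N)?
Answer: 19600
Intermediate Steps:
Q(z, P) = 2 + P + z (Q(z, P) = (P + z) + 2 = 2 + P + z)
k(y, N) = 2*y*(3 + N) (k(y, N) = (2*y)*(3 + N) = 2*y*(3 + N))
G(A) = A + A*(3 + A) (G(A) = (2 + 1 + A)*A + A = (3 + A)*A + A = A*(3 + A) + A = A + A*(3 + A))
G(k(-1, 4))² = ((2*(-1)*(3 + 4))*(4 + 2*(-1)*(3 + 4)))² = ((2*(-1)*7)*(4 + 2*(-1)*7))² = (-14*(4 - 14))² = (-14*(-10))² = 140² = 19600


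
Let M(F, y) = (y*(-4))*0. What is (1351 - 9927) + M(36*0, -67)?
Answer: -8576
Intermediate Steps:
M(F, y) = 0 (M(F, y) = -4*y*0 = 0)
(1351 - 9927) + M(36*0, -67) = (1351 - 9927) + 0 = -8576 + 0 = -8576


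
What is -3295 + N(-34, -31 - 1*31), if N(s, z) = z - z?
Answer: -3295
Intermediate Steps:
N(s, z) = 0
-3295 + N(-34, -31 - 1*31) = -3295 + 0 = -3295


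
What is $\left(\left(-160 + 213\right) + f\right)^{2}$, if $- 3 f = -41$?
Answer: $\frac{40000}{9} \approx 4444.4$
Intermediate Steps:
$f = \frac{41}{3}$ ($f = \left(- \frac{1}{3}\right) \left(-41\right) = \frac{41}{3} \approx 13.667$)
$\left(\left(-160 + 213\right) + f\right)^{2} = \left(\left(-160 + 213\right) + \frac{41}{3}\right)^{2} = \left(53 + \frac{41}{3}\right)^{2} = \left(\frac{200}{3}\right)^{2} = \frac{40000}{9}$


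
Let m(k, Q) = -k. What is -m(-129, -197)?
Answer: -129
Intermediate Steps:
-m(-129, -197) = -(-1)*(-129) = -1*129 = -129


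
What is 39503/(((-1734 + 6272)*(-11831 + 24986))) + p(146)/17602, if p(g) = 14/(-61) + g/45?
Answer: 80091380237/96147601478370 ≈ 0.00083300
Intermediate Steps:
p(g) = -14/61 + g/45 (p(g) = 14*(-1/61) + g*(1/45) = -14/61 + g/45)
39503/(((-1734 + 6272)*(-11831 + 24986))) + p(146)/17602 = 39503/(((-1734 + 6272)*(-11831 + 24986))) + (-14/61 + (1/45)*146)/17602 = 39503/((4538*13155)) + (-14/61 + 146/45)*(1/17602) = 39503/59697390 + (8276/2745)*(1/17602) = 39503*(1/59697390) + 4138/24158745 = 39503/59697390 + 4138/24158745 = 80091380237/96147601478370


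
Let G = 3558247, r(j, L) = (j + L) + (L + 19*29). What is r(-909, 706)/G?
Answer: 1054/3558247 ≈ 0.00029621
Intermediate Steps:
r(j, L) = 551 + j + 2*L (r(j, L) = (L + j) + (L + 551) = (L + j) + (551 + L) = 551 + j + 2*L)
r(-909, 706)/G = (551 - 909 + 2*706)/3558247 = (551 - 909 + 1412)*(1/3558247) = 1054*(1/3558247) = 1054/3558247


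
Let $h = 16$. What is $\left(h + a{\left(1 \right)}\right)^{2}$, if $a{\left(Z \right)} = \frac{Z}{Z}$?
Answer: $289$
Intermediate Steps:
$a{\left(Z \right)} = 1$
$\left(h + a{\left(1 \right)}\right)^{2} = \left(16 + 1\right)^{2} = 17^{2} = 289$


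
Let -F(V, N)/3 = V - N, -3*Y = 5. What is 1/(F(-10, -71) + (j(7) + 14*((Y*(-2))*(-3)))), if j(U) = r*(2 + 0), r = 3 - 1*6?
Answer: -1/329 ≈ -0.0030395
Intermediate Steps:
r = -3 (r = 3 - 6 = -3)
Y = -5/3 (Y = -⅓*5 = -5/3 ≈ -1.6667)
j(U) = -6 (j(U) = -3*(2 + 0) = -3*2 = -6)
F(V, N) = -3*V + 3*N (F(V, N) = -3*(V - N) = -3*V + 3*N)
1/(F(-10, -71) + (j(7) + 14*((Y*(-2))*(-3)))) = 1/((-3*(-10) + 3*(-71)) + (-6 + 14*(-5/3*(-2)*(-3)))) = 1/((30 - 213) + (-6 + 14*((10/3)*(-3)))) = 1/(-183 + (-6 + 14*(-10))) = 1/(-183 + (-6 - 140)) = 1/(-183 - 146) = 1/(-329) = -1/329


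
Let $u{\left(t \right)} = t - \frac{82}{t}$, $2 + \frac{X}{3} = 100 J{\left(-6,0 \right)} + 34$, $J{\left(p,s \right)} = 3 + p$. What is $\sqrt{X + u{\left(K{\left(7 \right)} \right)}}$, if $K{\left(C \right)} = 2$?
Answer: $i \sqrt{843} \approx 29.034 i$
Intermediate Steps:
$X = -804$ ($X = -6 + 3 \left(100 \left(3 - 6\right) + 34\right) = -6 + 3 \left(100 \left(-3\right) + 34\right) = -6 + 3 \left(-300 + 34\right) = -6 + 3 \left(-266\right) = -6 - 798 = -804$)
$\sqrt{X + u{\left(K{\left(7 \right)} \right)}} = \sqrt{-804 + \left(2 - \frac{82}{2}\right)} = \sqrt{-804 + \left(2 - 41\right)} = \sqrt{-804 - 39} = \sqrt{-843} = i \sqrt{843}$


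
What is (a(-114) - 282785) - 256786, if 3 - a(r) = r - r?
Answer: -539568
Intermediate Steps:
a(r) = 3 (a(r) = 3 - (r - r) = 3 - 1*0 = 3 + 0 = 3)
(a(-114) - 282785) - 256786 = (3 - 282785) - 256786 = -282782 - 256786 = -539568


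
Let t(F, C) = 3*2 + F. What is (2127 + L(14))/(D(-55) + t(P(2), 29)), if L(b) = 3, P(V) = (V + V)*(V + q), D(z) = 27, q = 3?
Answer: 2130/53 ≈ 40.189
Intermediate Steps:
P(V) = 2*V*(3 + V) (P(V) = (V + V)*(V + 3) = (2*V)*(3 + V) = 2*V*(3 + V))
t(F, C) = 6 + F
(2127 + L(14))/(D(-55) + t(P(2), 29)) = (2127 + 3)/(27 + (6 + 2*2*(3 + 2))) = 2130/(27 + (6 + 2*2*5)) = 2130/(27 + (6 + 20)) = 2130/(27 + 26) = 2130/53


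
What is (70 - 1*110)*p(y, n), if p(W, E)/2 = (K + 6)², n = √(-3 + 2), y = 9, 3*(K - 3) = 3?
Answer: -8000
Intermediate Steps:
K = 4 (K = 3 + (⅓)*3 = 3 + 1 = 4)
n = I (n = √(-1) = I ≈ 1.0*I)
p(W, E) = 200 (p(W, E) = 2*(4 + 6)² = 2*10² = 2*100 = 200)
(70 - 1*110)*p(y, n) = (70 - 1*110)*200 = (70 - 110)*200 = -40*200 = -8000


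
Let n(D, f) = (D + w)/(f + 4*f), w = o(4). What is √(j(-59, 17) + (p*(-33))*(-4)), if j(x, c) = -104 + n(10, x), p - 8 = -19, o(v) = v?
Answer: I*√135415030/295 ≈ 39.447*I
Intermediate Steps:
p = -11 (p = 8 - 19 = -11)
w = 4
n(D, f) = (4 + D)/(5*f) (n(D, f) = (D + 4)/(f + 4*f) = (4 + D)/((5*f)) = (4 + D)*(1/(5*f)) = (4 + D)/(5*f))
j(x, c) = -104 + 14/(5*x) (j(x, c) = -104 + (4 + 10)/(5*x) = -104 + (⅕)*14/x = -104 + 14/(5*x))
√(j(-59, 17) + (p*(-33))*(-4)) = √((-104 + (14/5)/(-59)) - 11*(-33)*(-4)) = √((-104 + (14/5)*(-1/59)) + 363*(-4)) = √((-104 - 14/295) - 1452) = √(-30694/295 - 1452) = √(-459034/295) = I*√135415030/295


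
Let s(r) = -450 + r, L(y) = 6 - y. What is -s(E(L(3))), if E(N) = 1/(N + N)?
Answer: 2699/6 ≈ 449.83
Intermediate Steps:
E(N) = 1/(2*N)
-s(E(L(3))) = -(-450 + 1/(2*(6 - 1*3))) = -(-450 + 1/(2*(6 - 3))) = -(-450 + (½)/3) = -(-450 + (½)*(⅓)) = -(-450 + ⅙) = -1*(-2699/6) = 2699/6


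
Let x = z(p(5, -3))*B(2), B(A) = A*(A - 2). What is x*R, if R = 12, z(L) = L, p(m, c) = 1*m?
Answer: 0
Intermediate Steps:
p(m, c) = m
B(A) = A*(-2 + A)
x = 0 (x = 5*(2*(-2 + 2)) = 5*(2*0) = 5*0 = 0)
x*R = 0*12 = 0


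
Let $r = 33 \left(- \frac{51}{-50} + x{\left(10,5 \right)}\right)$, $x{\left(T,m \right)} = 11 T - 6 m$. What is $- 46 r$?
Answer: $- \frac{3074709}{25} \approx -1.2299 \cdot 10^{5}$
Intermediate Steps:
$x{\left(T,m \right)} = - 6 m + 11 T$
$r = \frac{133683}{50}$ ($r = 33 \left(- \frac{51}{-50} + \left(\left(-6\right) 5 + 11 \cdot 10\right)\right) = 33 \left(\left(-51\right) \left(- \frac{1}{50}\right) + \left(-30 + 110\right)\right) = 33 \left(\frac{51}{50} + 80\right) = 33 \cdot \frac{4051}{50} = \frac{133683}{50} \approx 2673.7$)
$- 46 r = \left(-46\right) \frac{133683}{50} = - \frac{3074709}{25}$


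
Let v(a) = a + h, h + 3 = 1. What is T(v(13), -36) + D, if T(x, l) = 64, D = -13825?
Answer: -13761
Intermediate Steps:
h = -2 (h = -3 + 1 = -2)
v(a) = -2 + a (v(a) = a - 2 = -2 + a)
T(v(13), -36) + D = 64 - 13825 = -13761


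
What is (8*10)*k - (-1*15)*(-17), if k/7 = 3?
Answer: 1425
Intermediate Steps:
k = 21 (k = 7*3 = 21)
(8*10)*k - (-1*15)*(-17) = (8*10)*21 - (-1*15)*(-17) = 80*21 - (-15)*(-17) = 1680 - 1*255 = 1680 - 255 = 1425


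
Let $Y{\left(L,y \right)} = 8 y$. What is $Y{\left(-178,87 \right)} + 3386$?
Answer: $4082$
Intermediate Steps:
$Y{\left(-178,87 \right)} + 3386 = 8 \cdot 87 + 3386 = 696 + 3386 = 4082$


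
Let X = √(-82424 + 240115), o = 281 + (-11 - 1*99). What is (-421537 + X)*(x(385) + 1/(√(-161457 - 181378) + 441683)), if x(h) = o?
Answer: -14062221929816367719/195084215324 + 33359401262087*√157691/195084215324 - I*√54061993985/195084215324 + 421537*I*√342835/195084215324 ≈ -7.2015e+7 + 0.001264*I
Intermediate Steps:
o = 171 (o = 281 + (-11 - 99) = 281 - 110 = 171)
x(h) = 171
X = √157691 ≈ 397.10
(-421537 + X)*(x(385) + 1/(√(-161457 - 181378) + 441683)) = (-421537 + √157691)*(171 + 1/(√(-161457 - 181378) + 441683)) = (-421537 + √157691)*(171 + 1/(√(-342835) + 441683)) = (-421537 + √157691)*(171 + 1/(I*√342835 + 441683)) = (-421537 + √157691)*(171 + 1/(441683 + I*√342835))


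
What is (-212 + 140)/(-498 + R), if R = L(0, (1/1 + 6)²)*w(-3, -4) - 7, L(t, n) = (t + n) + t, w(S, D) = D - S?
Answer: 36/277 ≈ 0.12996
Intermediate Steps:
L(t, n) = n + 2*t (L(t, n) = (n + t) + t = n + 2*t)
R = -56 (R = ((1/1 + 6)² + 2*0)*(-4 - 1*(-3)) - 7 = ((1 + 6)² + 0)*(-4 + 3) - 7 = (7² + 0)*(-1) - 7 = (49 + 0)*(-1) - 7 = 49*(-1) - 7 = -49 - 7 = -56)
(-212 + 140)/(-498 + R) = (-212 + 140)/(-498 - 56) = -72/(-554) = -72*(-1/554) = 36/277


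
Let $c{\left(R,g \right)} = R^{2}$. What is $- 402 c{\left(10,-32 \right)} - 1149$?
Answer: $-41349$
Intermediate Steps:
$- 402 c{\left(10,-32 \right)} - 1149 = - 402 \cdot 10^{2} - 1149 = \left(-402\right) 100 - 1149 = -40200 - 1149 = -41349$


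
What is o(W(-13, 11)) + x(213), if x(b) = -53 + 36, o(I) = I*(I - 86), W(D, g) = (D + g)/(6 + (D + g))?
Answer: 105/4 ≈ 26.250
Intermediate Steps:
W(D, g) = (D + g)/(6 + D + g)
o(I) = I*(-86 + I)
x(b) = -17
o(W(-13, 11)) + x(213) = ((-13 + 11)/(6 - 13 + 11))*(-86 + (-13 + 11)/(6 - 13 + 11)) - 17 = (-2/4)*(-86 - 2/4) - 17 = ((¼)*(-2))*(-86 + (¼)*(-2)) - 17 = -(-86 - ½)/2 - 17 = -½*(-173/2) - 17 = 173/4 - 17 = 105/4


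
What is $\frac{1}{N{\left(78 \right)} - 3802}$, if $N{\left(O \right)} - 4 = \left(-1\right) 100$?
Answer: $- \frac{1}{3898} \approx -0.00025654$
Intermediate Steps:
$N{\left(O \right)} = -96$ ($N{\left(O \right)} = 4 - 100 = -96$)
$\frac{1}{N{\left(78 \right)} - 3802} = \frac{1}{-96 - 3802} = \frac{1}{-3898} = - \frac{1}{3898}$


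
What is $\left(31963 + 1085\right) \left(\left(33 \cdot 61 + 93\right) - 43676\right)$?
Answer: $-1373805360$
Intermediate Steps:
$\left(31963 + 1085\right) \left(\left(33 \cdot 61 + 93\right) - 43676\right) = 33048 \left(\left(2013 + 93\right) - 43676\right) = 33048 \left(2106 - 43676\right) = 33048 \left(-41570\right) = -1373805360$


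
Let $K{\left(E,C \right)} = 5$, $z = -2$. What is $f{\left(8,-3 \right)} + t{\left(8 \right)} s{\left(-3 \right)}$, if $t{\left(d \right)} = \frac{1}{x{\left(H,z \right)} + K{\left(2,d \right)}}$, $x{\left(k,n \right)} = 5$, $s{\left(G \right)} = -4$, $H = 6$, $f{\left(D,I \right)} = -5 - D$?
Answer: $- \frac{67}{5} \approx -13.4$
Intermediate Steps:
$t{\left(d \right)} = \frac{1}{10}$ ($t{\left(d \right)} = \frac{1}{5 + 5} = \frac{1}{10}$)
$f{\left(8,-3 \right)} + t{\left(8 \right)} s{\left(-3 \right)} = \left(-5 - 8\right) + \frac{1}{10} \left(-4\right) = \left(-5 - 8\right) - \frac{2}{5} = -13 - \frac{2}{5} = - \frac{67}{5}$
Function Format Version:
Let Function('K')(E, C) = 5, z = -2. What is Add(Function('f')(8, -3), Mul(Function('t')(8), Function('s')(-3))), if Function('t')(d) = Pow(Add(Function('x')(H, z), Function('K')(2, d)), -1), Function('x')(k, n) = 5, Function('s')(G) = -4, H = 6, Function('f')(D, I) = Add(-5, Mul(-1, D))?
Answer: Rational(-67, 5) ≈ -13.400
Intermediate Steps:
Function('t')(d) = Rational(1, 10) (Function('t')(d) = Pow(Add(5, 5), -1) = Pow(10, -1) = Rational(1, 10))
Add(Function('f')(8, -3), Mul(Function('t')(8), Function('s')(-3))) = Add(Add(-5, Mul(-1, 8)), Mul(Rational(1, 10), -4)) = Add(Add(-5, -8), Rational(-2, 5)) = Add(-13, Rational(-2, 5)) = Rational(-67, 5)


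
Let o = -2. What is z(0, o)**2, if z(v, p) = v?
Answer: 0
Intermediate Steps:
z(0, o)**2 = 0**2 = 0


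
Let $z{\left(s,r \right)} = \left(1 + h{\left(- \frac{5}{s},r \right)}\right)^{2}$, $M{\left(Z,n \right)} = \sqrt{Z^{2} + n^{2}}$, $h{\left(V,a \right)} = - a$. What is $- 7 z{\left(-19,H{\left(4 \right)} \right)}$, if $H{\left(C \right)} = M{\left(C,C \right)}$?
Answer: $-231 + 56 \sqrt{2} \approx -151.8$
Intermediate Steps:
$H{\left(C \right)} = \sqrt{2} \sqrt{C^{2}}$ ($H{\left(C \right)} = \sqrt{C^{2} + C^{2}} = \sqrt{2 C^{2}} = \sqrt{2} \sqrt{C^{2}}$)
$z{\left(s,r \right)} = \left(1 - r\right)^{2}$
$- 7 z{\left(-19,H{\left(4 \right)} \right)} = - 7 \left(-1 + \sqrt{2} \sqrt{4^{2}}\right)^{2} = - 7 \left(-1 + \sqrt{2} \sqrt{16}\right)^{2} = - 7 \left(-1 + \sqrt{2} \cdot 4\right)^{2} = - 7 \left(-1 + 4 \sqrt{2}\right)^{2}$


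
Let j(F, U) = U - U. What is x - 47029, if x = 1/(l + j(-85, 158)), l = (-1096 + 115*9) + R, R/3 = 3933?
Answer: -552026401/11738 ≈ -47029.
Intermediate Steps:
R = 11799 (R = 3*3933 = 11799)
j(F, U) = 0
l = 11738 (l = (-1096 + 115*9) + 11799 = (-1096 + 1035) + 11799 = -61 + 11799 = 11738)
x = 1/11738 (x = 1/(11738 + 0) = 1/11738 ≈ 8.5193e-5)
x - 47029 = 1/11738 - 47029 = -552026401/11738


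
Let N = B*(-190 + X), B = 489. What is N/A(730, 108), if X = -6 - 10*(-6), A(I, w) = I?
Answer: -33252/365 ≈ -91.101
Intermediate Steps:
X = 54 (X = -6 + 60 = 54)
N = -66504 (N = 489*(-190 + 54) = 489*(-136) = -66504)
N/A(730, 108) = -66504/730 = -66504*1/730 = -33252/365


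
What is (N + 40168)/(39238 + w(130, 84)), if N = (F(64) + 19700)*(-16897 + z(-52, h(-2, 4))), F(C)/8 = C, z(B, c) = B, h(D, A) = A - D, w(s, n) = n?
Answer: -171266510/19661 ≈ -8711.0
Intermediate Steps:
F(C) = 8*C
N = -342573188 (N = (8*64 + 19700)*(-16897 - 52) = (512 + 19700)*(-16949) = 20212*(-16949) = -342573188)
(N + 40168)/(39238 + w(130, 84)) = (-342573188 + 40168)/(39238 + 84) = -342533020/39322 = -342533020*1/39322 = -171266510/19661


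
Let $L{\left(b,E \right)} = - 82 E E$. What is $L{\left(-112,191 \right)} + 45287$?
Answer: $-2946155$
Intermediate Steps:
$L{\left(b,E \right)} = - 82 E^{2}$
$L{\left(-112,191 \right)} + 45287 = - 82 \cdot 191^{2} + 45287 = \left(-82\right) 36481 + 45287 = -2991442 + 45287 = -2946155$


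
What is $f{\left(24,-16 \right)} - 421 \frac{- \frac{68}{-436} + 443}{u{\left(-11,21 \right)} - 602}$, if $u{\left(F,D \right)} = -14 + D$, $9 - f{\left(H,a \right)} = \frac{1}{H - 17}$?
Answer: $\frac{2987202}{9265} \approx 322.42$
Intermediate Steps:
$f{\left(H,a \right)} = 9 - \frac{1}{-17 + H}$ ($f{\left(H,a \right)} = 9 - \frac{1}{H - 17} = 9 - \frac{1}{-17 + H}$)
$f{\left(24,-16 \right)} - 421 \frac{- \frac{68}{-436} + 443}{u{\left(-11,21 \right)} - 602} = \frac{-154 + 9 \cdot 24}{-17 + 24} - 421 \frac{- \frac{68}{-436} + 443}{\left(-14 + 21\right) - 602} = \frac{-154 + 216}{7} - 421 \frac{\left(-68\right) \left(- \frac{1}{436}\right) + 443}{7 - 602} = \frac{1}{7} \cdot 62 - 421 \frac{\frac{17}{109} + 443}{-595} = \frac{62}{7} - 421 \cdot \frac{48304}{109} \left(- \frac{1}{595}\right) = \frac{62}{7} - - \frac{20335984}{64855} = \frac{62}{7} + \frac{20335984}{64855} = \frac{2987202}{9265}$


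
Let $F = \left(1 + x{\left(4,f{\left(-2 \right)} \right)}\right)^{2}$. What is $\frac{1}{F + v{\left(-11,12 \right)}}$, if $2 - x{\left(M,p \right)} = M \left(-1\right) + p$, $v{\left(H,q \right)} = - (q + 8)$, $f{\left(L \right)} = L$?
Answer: $\frac{1}{61} \approx 0.016393$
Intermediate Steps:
$v{\left(H,q \right)} = -8 - q$ ($v{\left(H,q \right)} = - (8 + q) = -8 - q$)
$x{\left(M,p \right)} = 2 + M - p$ ($x{\left(M,p \right)} = 2 - \left(M \left(-1\right) + p\right) = 2 - \left(- M + p\right) = 2 - \left(p - M\right) = 2 + \left(M - p\right) = 2 + M - p$)
$F = 81$ ($F = \left(1 + \left(2 + 4 - -2\right)\right)^{2} = \left(1 + \left(2 + 4 + 2\right)\right)^{2} = \left(1 + 8\right)^{2} = 9^{2} = 81$)
$\frac{1}{F + v{\left(-11,12 \right)}} = \frac{1}{81 - 20} = \frac{1}{61}$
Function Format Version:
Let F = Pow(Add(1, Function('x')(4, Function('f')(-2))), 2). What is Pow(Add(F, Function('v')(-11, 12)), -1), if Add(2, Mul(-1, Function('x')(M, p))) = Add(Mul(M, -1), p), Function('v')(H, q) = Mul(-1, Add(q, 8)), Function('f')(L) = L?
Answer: Rational(1, 61) ≈ 0.016393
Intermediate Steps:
Function('v')(H, q) = Add(-8, Mul(-1, q)) (Function('v')(H, q) = Mul(-1, Add(8, q)) = Add(-8, Mul(-1, q)))
Function('x')(M, p) = Add(2, M, Mul(-1, p)) (Function('x')(M, p) = Add(2, Mul(-1, Add(Mul(M, -1), p))) = Add(2, Mul(-1, Add(Mul(-1, M), p))) = Add(2, Mul(-1, Add(p, Mul(-1, M)))) = Add(2, Add(M, Mul(-1, p))) = Add(2, M, Mul(-1, p)))
F = 81 (F = Pow(Add(1, Add(2, 4, Mul(-1, -2))), 2) = Pow(Add(1, Add(2, 4, 2)), 2) = Pow(Add(1, 8), 2) = Pow(9, 2) = 81)
Pow(Add(F, Function('v')(-11, 12)), -1) = Pow(Add(81, Add(-8, Mul(-1, 12))), -1) = Pow(Add(81, Add(-8, -12)), -1) = Pow(Add(81, -20), -1) = Pow(61, -1) = Rational(1, 61)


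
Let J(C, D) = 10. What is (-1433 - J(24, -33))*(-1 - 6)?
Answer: 10101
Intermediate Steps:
(-1433 - J(24, -33))*(-1 - 6) = (-1433 - 1*10)*(-1 - 6) = (-1433 - 10)*(-7) = -1443*(-7) = 10101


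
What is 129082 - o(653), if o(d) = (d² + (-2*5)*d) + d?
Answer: -291450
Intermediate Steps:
o(d) = d² - 9*d (o(d) = (d² - 10*d) + d = d² - 9*d)
129082 - o(653) = 129082 - 653*(-9 + 653) = 129082 - 653*644 = 129082 - 1*420532 = 129082 - 420532 = -291450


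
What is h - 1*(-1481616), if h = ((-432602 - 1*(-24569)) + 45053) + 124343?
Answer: 1242979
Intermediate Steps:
h = -238637 (h = ((-432602 + 24569) + 45053) + 124343 = (-408033 + 45053) + 124343 = -362980 + 124343 = -238637)
h - 1*(-1481616) = -238637 - 1*(-1481616) = -238637 + 1481616 = 1242979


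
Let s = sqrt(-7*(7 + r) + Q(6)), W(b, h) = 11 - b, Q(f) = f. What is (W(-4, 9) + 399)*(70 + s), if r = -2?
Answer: 28980 + 414*I*sqrt(29) ≈ 28980.0 + 2229.5*I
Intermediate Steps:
s = I*sqrt(29) (s = sqrt(-7*(7 - 2) + 6) = sqrt(-7*5 + 6) = sqrt(-35 + 6) = sqrt(-29) = I*sqrt(29) ≈ 5.3852*I)
(W(-4, 9) + 399)*(70 + s) = ((11 - 1*(-4)) + 399)*(70 + I*sqrt(29)) = ((11 + 4) + 399)*(70 + I*sqrt(29)) = (15 + 399)*(70 + I*sqrt(29)) = 414*(70 + I*sqrt(29)) = 28980 + 414*I*sqrt(29)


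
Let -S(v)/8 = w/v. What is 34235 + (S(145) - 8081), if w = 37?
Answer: 3792034/145 ≈ 26152.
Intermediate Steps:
S(v) = -296/v
34235 + (S(145) - 8081) = 34235 + (-296/145 - 8081) = 34235 - 1172041/145 = 3792034/145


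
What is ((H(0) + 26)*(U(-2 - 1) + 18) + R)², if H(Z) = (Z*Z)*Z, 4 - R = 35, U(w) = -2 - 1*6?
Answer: 52441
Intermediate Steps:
U(w) = -8 (U(w) = -2 - 6 = -8)
R = -31 (R = 4 - 1*35 = 4 - 35 = -31)
H(Z) = Z³ (H(Z) = Z²*Z = Z³)
((H(0) + 26)*(U(-2 - 1) + 18) + R)² = ((0³ + 26)*(-8 + 18) - 31)² = ((0 + 26)*10 - 31)² = (26*10 - 31)² = (260 - 31)² = 229² = 52441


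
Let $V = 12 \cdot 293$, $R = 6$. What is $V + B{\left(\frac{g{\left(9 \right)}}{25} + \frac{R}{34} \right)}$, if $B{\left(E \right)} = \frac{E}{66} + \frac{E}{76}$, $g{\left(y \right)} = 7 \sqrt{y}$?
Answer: $\frac{312311256}{88825} \approx 3516.0$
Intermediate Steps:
$B{\left(E \right)} = \frac{71 E}{2508}$ ($B{\left(E \right)} = E \frac{1}{66} + E \frac{1}{76} = \frac{E}{66} + \frac{E}{76} = \frac{71 E}{2508}$)
$V = 3516$
$V + B{\left(\frac{g{\left(9 \right)}}{25} + \frac{R}{34} \right)} = 3516 + \frac{71 \left(\frac{7 \sqrt{9}}{25} + \frac{6}{34}\right)}{2508} = 3516 + \frac{71 \left(7 \cdot 3 \cdot \frac{1}{25} + 6 \cdot \frac{1}{34}\right)}{2508} = 3516 + \frac{71 \left(21 \cdot \frac{1}{25} + \frac{3}{17}\right)}{2508} = 3516 + \frac{71 \left(\frac{21}{25} + \frac{3}{17}\right)}{2508} = 3516 + \frac{71}{2508} \cdot \frac{432}{425} = 3516 + \frac{2556}{88825} = \frac{312311256}{88825}$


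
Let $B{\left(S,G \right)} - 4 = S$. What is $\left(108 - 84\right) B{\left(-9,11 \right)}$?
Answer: $-120$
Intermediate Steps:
$B{\left(S,G \right)} = 4 + S$
$\left(108 - 84\right) B{\left(-9,11 \right)} = \left(108 - 84\right) \left(4 - 9\right) = \left(108 - 84\right) \left(-5\right) = 24 \left(-5\right) = -120$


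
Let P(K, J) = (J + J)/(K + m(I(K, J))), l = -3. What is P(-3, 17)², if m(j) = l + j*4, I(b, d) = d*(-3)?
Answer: 289/11025 ≈ 0.026213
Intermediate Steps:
I(b, d) = -3*d
m(j) = -3 + 4*j (m(j) = -3 + j*4 = -3 + 4*j)
P(K, J) = 2*J/(-3 + K - 12*J) (P(K, J) = (J + J)/(K + (-3 + 4*(-3*J))) = (2*J)/(K + (-3 - 12*J)) = (2*J)/(-3 + K - 12*J) = 2*J/(-3 + K - 12*J))
P(-3, 17)² = (2*17/(-3 - 3 - 12*17))² = (2*17/(-3 - 3 - 204))² = (2*17/(-210))² = (2*17*(-1/210))² = (-17/105)² = 289/11025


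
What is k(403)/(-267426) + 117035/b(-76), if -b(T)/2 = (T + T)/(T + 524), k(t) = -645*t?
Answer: 292118197415/1693698 ≈ 1.7247e+5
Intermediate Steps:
b(T) = -4*T/(524 + T) (b(T) = -2*(T + T)/(T + 524) = -2*2*T/(524 + T) = -4*T/(524 + T))
k(403)/(-267426) + 117035/b(-76) = -645*403/(-267426) + 117035/((-4*(-76)/(524 - 76))) = -259935*(-1/267426) + 117035/((-4*(-76)/448)) = 86645/89142 + 117035/((-4*(-76)*1/448)) = 86645/89142 + 117035/(19/28) = 86645/89142 + 117035*(28/19) = 86645/89142 + 3276980/19 = 292118197415/1693698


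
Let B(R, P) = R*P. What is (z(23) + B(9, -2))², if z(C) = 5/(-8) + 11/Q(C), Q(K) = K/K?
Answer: 3721/64 ≈ 58.141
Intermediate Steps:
Q(K) = 1
z(C) = 83/8 (z(C) = 5/(-8) + 11/1 = 5*(-⅛) + 11*1 = -5/8 + 11 = 83/8)
B(R, P) = P*R
(z(23) + B(9, -2))² = (83/8 - 2*9)² = (83/8 - 18)² = (-61/8)² = 3721/64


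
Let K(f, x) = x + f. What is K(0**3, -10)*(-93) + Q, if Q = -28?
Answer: 902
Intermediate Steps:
K(f, x) = f + x
K(0**3, -10)*(-93) + Q = (0**3 - 10)*(-93) - 28 = (0 - 10)*(-93) - 28 = -10*(-93) - 28 = 930 - 28 = 902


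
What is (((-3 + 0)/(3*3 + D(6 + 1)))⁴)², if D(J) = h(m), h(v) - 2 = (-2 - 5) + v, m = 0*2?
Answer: 6561/65536 ≈ 0.10011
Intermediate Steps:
m = 0
h(v) = -5 + v (h(v) = 2 + ((-2 - 5) + v) = 2 + (-7 + v) = -5 + v)
D(J) = -5 (D(J) = -5 + 0 = -5)
(((-3 + 0)/(3*3 + D(6 + 1)))⁴)² = (((-3 + 0)/(3*3 - 5))⁴)² = ((-3/(9 - 5))⁴)² = ((-3/4)⁴)² = ((-3*¼)⁴)² = ((-¾)⁴)² = (81/256)² = 6561/65536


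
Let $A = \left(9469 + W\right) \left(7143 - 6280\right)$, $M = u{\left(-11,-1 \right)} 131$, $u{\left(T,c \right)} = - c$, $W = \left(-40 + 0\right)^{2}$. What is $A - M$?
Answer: $9552416$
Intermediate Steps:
$W = 1600$ ($W = \left(-40\right)^{2} = 1600$)
$M = 131$ ($M = \left(-1\right) \left(-1\right) 131 = 1 \cdot 131 = 131$)
$A = 9552547$ ($A = \left(9469 + 1600\right) \left(7143 - 6280\right) = 11069 \cdot 863 = 9552547$)
$A - M = 9552547 - 131 = 9552416$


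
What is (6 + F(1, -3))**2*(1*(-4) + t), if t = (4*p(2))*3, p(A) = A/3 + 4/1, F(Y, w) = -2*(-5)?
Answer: 13312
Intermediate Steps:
F(Y, w) = 10
p(A) = 4 + A/3 (p(A) = A*(1/3) + 4*1 = A/3 + 4 = 4 + A/3)
t = 56 (t = (4*(4 + (1/3)*2))*3 = (4*(4 + 2/3))*3 = (4*(14/3))*3 = (56/3)*3 = 56)
(6 + F(1, -3))**2*(1*(-4) + t) = (6 + 10)**2*(1*(-4) + 56) = 16**2*(-4 + 56) = 256*52 = 13312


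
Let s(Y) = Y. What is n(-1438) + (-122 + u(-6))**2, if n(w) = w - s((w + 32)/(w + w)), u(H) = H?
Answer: 21491645/1438 ≈ 14946.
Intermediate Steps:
n(w) = w - (32 + w)/(2*w) (n(w) = w - (w + 32)/(w + w) = w - (32 + w)/(2*w))
n(-1438) + (-122 + u(-6))**2 = (-1/2 - 1438 - 16/(-1438)) + (-122 - 6)**2 = (-1/2 - 1438 - 16*(-1/1438)) + (-128)**2 = (-1/2 - 1438 + 8/719) + 16384 = -2068547/1438 + 16384 = 21491645/1438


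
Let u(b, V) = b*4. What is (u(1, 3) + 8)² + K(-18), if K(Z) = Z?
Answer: 126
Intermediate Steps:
u(b, V) = 4*b
(u(1, 3) + 8)² + K(-18) = (4*1 + 8)² - 18 = (4 + 8)² - 18 = 12² - 18 = 144 - 18 = 126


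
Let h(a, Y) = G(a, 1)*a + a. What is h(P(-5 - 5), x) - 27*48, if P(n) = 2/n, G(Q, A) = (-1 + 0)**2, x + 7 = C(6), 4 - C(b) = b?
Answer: -6482/5 ≈ -1296.4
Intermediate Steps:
C(b) = 4 - b
x = -9 (x = -7 + (4 - 1*6) = -7 + (4 - 6) = -7 - 2 = -9)
G(Q, A) = 1 (G(Q, A) = (-1)**2 = 1)
h(a, Y) = 2*a (h(a, Y) = 1*a + a = a + a = 2*a)
h(P(-5 - 5), x) - 27*48 = 2*(2/(-5 - 5)) - 27*48 = 2*(2/(-10)) - 1296 = 2*(2*(-1/10)) - 1296 = 2*(-1/5) - 1296 = -2/5 - 1296 = -6482/5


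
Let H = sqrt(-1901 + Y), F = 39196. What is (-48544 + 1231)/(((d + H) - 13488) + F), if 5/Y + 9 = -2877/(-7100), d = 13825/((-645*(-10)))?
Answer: -1647011749370697738/894997782691507273 + 1049780844*I*sqrt(7081122528129)/894997782691507273 ≈ -1.8402 + 0.0031212*I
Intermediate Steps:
d = 553/258 (d = 13825/6450 = 13825*(1/6450) = 553/258 ≈ 2.1434)
Y = -35500/61023 (Y = 5/(-9 - 2877/(-7100)) = 5/(-9 - 2877*(-1/7100)) = 5/(-9 + 2877/7100) = 5/(-61023/7100) = 5*(-7100/61023) = -35500/61023 ≈ -0.58175)
H = I*sqrt(7081122528129)/61023 (H = sqrt(-1901 - 35500/61023) = sqrt(-116040223/61023) = I*sqrt(7081122528129)/61023 ≈ 43.607*I)
(-48544 + 1231)/(((d + H) - 13488) + F) = (-48544 + 1231)/(((553/258 + I*sqrt(7081122528129)/61023) - 13488) + 39196) = -47313/((-3479351/258 + I*sqrt(7081122528129)/61023) + 39196) = -47313/(6633217/258 + I*sqrt(7081122528129)/61023)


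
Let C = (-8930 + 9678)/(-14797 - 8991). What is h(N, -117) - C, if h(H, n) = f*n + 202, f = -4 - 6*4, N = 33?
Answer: 20683853/5947 ≈ 3478.0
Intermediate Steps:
f = -28 (f = -4 - 24 = -28)
C = -187/5947 (C = 748/(-23788) = 748*(-1/23788) = -187/5947 ≈ -0.031444)
h(H, n) = 202 - 28*n (h(H, n) = -28*n + 202 = 202 - 28*n)
h(N, -117) - C = (202 - 28*(-117)) - 1*(-187/5947) = (202 + 3276) + 187/5947 = 3478 + 187/5947 = 20683853/5947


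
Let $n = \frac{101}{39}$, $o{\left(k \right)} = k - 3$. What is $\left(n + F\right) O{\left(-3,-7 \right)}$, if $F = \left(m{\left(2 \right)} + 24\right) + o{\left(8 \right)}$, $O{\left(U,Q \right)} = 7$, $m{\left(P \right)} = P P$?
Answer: $\frac{9716}{39} \approx 249.13$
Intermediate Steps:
$o{\left(k \right)} = -3 + k$ ($o{\left(k \right)} = k - 3 = -3 + k$)
$m{\left(P \right)} = P^{2}$
$n = \frac{101}{39}$ ($n = 101 \cdot \frac{1}{39} = \frac{101}{39} \approx 2.5897$)
$F = 33$ ($F = \left(2^{2} + 24\right) + \left(-3 + 8\right) = \left(4 + 24\right) + 5 = 28 + 5 = 33$)
$\left(n + F\right) O{\left(-3,-7 \right)} = \left(\frac{101}{39} + 33\right) 7 = \frac{1388}{39} \cdot 7 = \frac{9716}{39}$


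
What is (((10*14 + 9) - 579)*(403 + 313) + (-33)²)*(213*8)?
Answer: -522771864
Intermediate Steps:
(((10*14 + 9) - 579)*(403 + 313) + (-33)²)*(213*8) = (((140 + 9) - 579)*716 + 1089)*1704 = ((149 - 579)*716 + 1089)*1704 = (-430*716 + 1089)*1704 = (-307880 + 1089)*1704 = -306791*1704 = -522771864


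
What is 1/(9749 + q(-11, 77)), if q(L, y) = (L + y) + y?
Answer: 1/9892 ≈ 0.00010109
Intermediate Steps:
q(L, y) = L + 2*y
1/(9749 + q(-11, 77)) = 1/(9749 + (-11 + 2*77)) = 1/(9749 + (-11 + 154)) = 1/(9749 + 143) = 1/9892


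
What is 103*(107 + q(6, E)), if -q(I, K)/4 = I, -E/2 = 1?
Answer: 8549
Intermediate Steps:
E = -2 (E = -2*1 = -2)
q(I, K) = -4*I
103*(107 + q(6, E)) = 103*(107 - 4*6) = 103*(107 - 24) = 103*83 = 8549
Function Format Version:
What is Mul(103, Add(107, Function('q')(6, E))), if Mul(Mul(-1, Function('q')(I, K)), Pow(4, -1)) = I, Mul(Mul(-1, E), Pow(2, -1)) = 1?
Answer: 8549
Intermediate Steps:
E = -2 (E = Mul(-2, 1) = -2)
Function('q')(I, K) = Mul(-4, I)
Mul(103, Add(107, Function('q')(6, E))) = Mul(103, Add(107, Mul(-4, 6))) = Mul(103, Add(107, -24)) = Mul(103, 83) = 8549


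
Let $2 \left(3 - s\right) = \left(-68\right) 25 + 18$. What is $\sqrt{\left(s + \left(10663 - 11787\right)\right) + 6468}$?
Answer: $2 \sqrt{1547} \approx 78.664$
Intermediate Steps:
$s = 844$ ($s = 3 - \frac{\left(-68\right) 25 + 18}{2} = 3 - \frac{-1700 + 18}{2} = 3 - -841 = 3 + 841 = 844$)
$\sqrt{\left(s + \left(10663 - 11787\right)\right) + 6468} = \sqrt{\left(844 + \left(10663 - 11787\right)\right) + 6468} = \sqrt{\left(844 - 1124\right) + 6468} = \sqrt{-280 + 6468} = \sqrt{6188} = 2 \sqrt{1547}$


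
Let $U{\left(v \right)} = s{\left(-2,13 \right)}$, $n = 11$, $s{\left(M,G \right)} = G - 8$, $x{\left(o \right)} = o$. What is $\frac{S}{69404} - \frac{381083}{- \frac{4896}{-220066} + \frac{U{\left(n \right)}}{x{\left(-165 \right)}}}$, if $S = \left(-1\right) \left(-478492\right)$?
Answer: $\frac{2182671396909724}{46136309} \approx 4.7309 \cdot 10^{7}$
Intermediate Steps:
$s{\left(M,G \right)} = -8 + G$
$U{\left(v \right)} = 5$ ($U{\left(v \right)} = -8 + 13 = 5$)
$S = 478492$
$\frac{S}{69404} - \frac{381083}{- \frac{4896}{-220066} + \frac{U{\left(n \right)}}{x{\left(-165 \right)}}} = \frac{478492}{69404} - \frac{381083}{- \frac{4896}{-220066} + \frac{5}{-165}} = 478492 \cdot \frac{1}{69404} - \frac{381083}{\left(-4896\right) \left(- \frac{1}{220066}\right) + 5 \left(- \frac{1}{165}\right)} = \frac{119623}{17351} - \frac{381083}{\frac{2448}{110033} - \frac{1}{33}} = \frac{119623}{17351} - \frac{381083}{- \frac{2659}{330099}} = \frac{119623}{17351} - - \frac{125795117217}{2659} = \frac{119623}{17351} + \frac{125795117217}{2659} = \frac{2182671396909724}{46136309}$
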